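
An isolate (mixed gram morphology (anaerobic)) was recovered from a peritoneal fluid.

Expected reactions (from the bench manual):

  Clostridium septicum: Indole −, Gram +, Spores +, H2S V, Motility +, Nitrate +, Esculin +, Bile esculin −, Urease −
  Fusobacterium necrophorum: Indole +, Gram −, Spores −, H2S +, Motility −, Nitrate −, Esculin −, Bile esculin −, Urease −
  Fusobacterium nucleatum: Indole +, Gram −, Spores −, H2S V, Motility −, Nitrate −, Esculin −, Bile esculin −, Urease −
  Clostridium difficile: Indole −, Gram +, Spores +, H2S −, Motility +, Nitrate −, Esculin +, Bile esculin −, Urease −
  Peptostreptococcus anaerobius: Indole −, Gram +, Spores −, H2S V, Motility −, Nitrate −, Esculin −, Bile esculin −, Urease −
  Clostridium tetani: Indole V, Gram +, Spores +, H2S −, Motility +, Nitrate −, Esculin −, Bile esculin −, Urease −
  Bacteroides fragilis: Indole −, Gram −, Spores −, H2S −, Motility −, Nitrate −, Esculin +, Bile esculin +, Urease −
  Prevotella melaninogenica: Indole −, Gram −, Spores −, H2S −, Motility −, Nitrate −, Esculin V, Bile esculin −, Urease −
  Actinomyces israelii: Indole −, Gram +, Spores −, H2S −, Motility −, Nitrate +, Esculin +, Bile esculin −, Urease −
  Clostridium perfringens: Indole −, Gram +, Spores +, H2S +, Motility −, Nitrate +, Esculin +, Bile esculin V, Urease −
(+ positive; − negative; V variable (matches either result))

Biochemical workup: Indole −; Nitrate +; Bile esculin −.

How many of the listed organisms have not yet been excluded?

Bile esculin −: excludes Bacteroides fragilis — 9 left.
Nitrate +: excludes 6 organisms — 3 left.
Indole −: all 3 remaining candidates are consistent.
Still consistent: Actinomyces israelii, Clostridium perfringens, Clostridium septicum.

3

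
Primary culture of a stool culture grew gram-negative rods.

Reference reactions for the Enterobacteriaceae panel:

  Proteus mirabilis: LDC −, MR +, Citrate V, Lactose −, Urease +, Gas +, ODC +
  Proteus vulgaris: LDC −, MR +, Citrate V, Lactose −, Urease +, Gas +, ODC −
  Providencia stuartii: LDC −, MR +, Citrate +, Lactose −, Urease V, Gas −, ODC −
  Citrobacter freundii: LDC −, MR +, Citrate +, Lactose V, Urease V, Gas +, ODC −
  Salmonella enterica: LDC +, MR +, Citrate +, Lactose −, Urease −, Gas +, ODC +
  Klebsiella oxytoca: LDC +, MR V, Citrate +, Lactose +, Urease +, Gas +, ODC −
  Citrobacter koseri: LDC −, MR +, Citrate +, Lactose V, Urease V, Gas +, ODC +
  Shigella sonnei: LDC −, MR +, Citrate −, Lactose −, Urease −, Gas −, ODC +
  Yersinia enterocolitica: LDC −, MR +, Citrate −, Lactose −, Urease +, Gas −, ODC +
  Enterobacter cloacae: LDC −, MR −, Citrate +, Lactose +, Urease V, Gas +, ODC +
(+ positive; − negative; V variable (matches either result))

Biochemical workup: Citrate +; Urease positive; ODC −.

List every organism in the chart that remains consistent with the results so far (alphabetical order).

Citrobacter freundii, Klebsiella oxytoca, Proteus vulgaris, Providencia stuartii

Citrate +: excludes Shigella sonnei, Yersinia enterocolitica — 8 left.
Urease +: excludes Salmonella enterica — 7 left.
ODC −: excludes Proteus mirabilis, Citrobacter koseri, Enterobacter cloacae — 4 left.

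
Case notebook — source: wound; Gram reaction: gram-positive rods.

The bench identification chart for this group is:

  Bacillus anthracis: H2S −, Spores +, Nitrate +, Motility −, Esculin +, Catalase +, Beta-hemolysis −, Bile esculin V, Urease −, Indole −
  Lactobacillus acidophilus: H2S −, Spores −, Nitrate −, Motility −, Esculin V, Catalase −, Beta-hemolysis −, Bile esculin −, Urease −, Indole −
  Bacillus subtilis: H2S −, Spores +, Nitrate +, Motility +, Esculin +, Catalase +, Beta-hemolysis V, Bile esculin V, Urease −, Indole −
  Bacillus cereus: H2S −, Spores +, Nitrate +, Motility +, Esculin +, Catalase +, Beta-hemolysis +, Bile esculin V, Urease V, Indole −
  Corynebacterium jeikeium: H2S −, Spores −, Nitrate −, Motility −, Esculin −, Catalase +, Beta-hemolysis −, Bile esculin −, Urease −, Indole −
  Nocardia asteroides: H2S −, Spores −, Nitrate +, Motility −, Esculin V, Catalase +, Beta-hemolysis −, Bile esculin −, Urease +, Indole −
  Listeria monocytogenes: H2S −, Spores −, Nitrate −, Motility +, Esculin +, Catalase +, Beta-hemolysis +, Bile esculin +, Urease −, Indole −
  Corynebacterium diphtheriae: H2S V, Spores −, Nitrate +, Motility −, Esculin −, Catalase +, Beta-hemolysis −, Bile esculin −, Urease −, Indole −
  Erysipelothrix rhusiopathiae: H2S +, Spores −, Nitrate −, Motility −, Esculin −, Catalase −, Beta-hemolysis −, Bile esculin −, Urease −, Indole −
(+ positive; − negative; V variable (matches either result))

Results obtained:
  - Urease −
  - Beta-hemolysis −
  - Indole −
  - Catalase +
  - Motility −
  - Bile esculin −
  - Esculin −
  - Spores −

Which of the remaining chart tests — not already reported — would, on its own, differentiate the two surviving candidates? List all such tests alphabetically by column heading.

Beta-hemolysis −: excludes Bacillus cereus, Listeria monocytogenes — 7 left.
Motility −: excludes Bacillus subtilis — 6 left.
Spores −: excludes Bacillus anthracis — 5 left.
Urease −: excludes Nocardia asteroides — 4 left.
Indole −: all 4 remaining candidates are consistent.
Bile esculin −: all 4 remaining candidates are consistent.
Esculin −: all 4 remaining candidates are consistent.
Catalase +: excludes Lactobacillus acidophilus, Erysipelothrix rhusiopathiae — 2 left.
Two candidates remain: Corynebacterium diphtheriae and Corynebacterium jeikeium.
  H2S: V vs − — variable for at least one, does not separate.
  Nitrate: Corynebacterium diphtheriae +, Corynebacterium jeikeium − — discriminates.

Nitrate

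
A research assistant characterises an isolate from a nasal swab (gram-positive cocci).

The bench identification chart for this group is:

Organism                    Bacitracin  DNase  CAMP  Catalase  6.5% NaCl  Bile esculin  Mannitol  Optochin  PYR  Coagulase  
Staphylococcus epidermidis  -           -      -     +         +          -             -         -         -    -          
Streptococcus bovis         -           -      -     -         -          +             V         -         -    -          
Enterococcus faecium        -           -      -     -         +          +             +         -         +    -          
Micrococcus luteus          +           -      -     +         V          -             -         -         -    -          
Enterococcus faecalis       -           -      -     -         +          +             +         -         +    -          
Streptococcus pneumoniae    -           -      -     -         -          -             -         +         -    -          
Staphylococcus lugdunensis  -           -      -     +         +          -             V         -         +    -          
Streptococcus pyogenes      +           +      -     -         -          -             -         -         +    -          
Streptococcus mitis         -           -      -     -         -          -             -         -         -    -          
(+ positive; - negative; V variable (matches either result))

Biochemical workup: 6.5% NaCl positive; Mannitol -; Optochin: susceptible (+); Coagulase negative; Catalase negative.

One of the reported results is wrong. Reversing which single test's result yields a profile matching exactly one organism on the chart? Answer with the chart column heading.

6.5% NaCl

As reported, no row in the chart matches all 5 reactions.
Reversing Mannitol → still no organism matches.
Reversing 6.5% NaCl (to -) → unique match: Streptococcus pneumoniae.
Reversing Coagulase → still no organism matches.
Reversing Optochin → still no organism matches.
Reversing Catalase → still no organism matches.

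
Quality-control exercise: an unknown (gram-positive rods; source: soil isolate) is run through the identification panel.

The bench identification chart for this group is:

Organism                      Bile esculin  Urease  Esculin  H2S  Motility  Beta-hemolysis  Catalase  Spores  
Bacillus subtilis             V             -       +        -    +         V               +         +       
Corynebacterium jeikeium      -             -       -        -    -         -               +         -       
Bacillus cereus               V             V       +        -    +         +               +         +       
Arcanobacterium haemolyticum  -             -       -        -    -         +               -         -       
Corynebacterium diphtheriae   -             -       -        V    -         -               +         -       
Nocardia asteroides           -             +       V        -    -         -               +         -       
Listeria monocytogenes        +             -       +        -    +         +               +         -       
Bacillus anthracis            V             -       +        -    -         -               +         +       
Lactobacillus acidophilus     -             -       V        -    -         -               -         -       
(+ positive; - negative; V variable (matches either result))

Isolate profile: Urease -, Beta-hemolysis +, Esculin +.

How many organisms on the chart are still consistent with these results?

3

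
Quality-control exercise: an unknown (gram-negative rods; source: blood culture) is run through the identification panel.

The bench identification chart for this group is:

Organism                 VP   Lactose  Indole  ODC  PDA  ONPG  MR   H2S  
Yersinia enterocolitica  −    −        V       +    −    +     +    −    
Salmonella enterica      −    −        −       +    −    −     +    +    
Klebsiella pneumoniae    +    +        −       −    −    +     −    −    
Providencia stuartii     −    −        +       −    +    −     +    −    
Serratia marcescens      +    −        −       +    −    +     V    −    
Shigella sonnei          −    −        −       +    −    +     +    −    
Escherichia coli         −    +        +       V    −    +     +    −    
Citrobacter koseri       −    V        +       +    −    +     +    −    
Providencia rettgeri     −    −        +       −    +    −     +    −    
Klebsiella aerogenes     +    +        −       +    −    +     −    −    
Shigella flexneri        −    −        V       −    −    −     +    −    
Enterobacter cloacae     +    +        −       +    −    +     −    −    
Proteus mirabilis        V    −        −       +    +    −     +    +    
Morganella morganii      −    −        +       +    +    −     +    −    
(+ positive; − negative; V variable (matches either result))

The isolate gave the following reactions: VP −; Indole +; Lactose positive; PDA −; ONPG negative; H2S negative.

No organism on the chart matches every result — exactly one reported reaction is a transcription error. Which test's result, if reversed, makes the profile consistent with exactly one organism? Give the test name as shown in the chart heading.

Lactose

As reported, no row in the chart matches all 6 reactions.
Reversing Lactose (to −) → unique match: Shigella flexneri.
Reversing PDA → still no organism matches.
Reversing H2S → still no organism matches.
Reversing ONPG → 2 organisms match (not unique).
Reversing Indole → still no organism matches.
Reversing VP → still no organism matches.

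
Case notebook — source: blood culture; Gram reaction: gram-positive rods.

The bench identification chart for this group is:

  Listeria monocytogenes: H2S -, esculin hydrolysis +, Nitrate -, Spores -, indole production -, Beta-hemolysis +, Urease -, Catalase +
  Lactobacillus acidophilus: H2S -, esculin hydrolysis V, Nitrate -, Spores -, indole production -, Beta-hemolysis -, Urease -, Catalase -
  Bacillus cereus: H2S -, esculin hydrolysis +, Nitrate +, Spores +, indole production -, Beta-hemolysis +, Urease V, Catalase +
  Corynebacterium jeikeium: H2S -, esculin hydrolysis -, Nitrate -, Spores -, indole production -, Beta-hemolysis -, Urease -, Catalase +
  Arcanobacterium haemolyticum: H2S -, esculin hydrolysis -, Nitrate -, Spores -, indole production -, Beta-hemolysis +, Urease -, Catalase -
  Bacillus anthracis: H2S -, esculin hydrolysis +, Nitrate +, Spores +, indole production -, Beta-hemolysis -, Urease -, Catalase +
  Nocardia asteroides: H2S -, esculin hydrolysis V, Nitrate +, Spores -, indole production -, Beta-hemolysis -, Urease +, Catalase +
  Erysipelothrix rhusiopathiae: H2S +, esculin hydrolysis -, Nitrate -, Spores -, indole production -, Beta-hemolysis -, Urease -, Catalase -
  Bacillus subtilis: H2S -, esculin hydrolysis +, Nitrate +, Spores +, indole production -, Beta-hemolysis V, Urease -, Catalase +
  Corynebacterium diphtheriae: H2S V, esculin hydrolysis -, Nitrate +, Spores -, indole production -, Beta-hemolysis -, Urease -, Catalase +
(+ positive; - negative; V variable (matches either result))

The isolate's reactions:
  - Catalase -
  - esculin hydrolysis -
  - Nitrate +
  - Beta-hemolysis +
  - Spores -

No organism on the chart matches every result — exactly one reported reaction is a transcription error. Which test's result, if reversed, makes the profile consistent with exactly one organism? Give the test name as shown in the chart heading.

Nitrate

As reported, no row in the chart matches all 5 reactions.
Reversing Catalase → still no organism matches.
Reversing esculin hydrolysis → still no organism matches.
Reversing Beta-hemolysis → still no organism matches.
Reversing Nitrate (to -) → unique match: Arcanobacterium haemolyticum.
Reversing Spores → still no organism matches.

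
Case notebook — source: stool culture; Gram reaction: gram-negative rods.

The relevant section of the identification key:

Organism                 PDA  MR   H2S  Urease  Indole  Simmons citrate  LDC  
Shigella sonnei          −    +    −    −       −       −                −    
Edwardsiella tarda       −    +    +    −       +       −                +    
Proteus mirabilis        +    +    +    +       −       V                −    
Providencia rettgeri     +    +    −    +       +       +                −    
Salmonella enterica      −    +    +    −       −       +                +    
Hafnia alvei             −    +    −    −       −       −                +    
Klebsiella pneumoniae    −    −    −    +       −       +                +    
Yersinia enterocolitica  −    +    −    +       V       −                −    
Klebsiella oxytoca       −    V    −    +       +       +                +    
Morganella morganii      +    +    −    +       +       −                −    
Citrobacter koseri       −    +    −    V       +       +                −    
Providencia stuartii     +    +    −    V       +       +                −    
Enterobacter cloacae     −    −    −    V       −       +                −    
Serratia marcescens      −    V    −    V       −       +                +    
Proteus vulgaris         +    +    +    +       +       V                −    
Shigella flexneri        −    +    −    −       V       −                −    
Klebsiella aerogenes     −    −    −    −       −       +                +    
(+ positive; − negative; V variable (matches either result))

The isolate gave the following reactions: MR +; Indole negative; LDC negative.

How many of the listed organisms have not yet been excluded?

4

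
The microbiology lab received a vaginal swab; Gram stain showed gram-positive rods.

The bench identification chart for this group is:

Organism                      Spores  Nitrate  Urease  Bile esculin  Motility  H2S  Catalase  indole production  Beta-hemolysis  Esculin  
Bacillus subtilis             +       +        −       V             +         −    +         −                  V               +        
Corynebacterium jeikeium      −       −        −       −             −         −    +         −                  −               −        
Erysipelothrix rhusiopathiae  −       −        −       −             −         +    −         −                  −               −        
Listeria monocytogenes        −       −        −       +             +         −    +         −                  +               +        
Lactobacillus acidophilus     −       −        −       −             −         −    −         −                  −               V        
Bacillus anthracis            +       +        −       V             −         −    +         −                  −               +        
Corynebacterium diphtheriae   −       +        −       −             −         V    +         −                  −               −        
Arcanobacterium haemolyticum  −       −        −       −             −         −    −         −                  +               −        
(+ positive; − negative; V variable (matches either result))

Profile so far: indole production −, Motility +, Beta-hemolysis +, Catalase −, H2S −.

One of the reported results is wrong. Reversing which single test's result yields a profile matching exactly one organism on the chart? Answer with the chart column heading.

Motility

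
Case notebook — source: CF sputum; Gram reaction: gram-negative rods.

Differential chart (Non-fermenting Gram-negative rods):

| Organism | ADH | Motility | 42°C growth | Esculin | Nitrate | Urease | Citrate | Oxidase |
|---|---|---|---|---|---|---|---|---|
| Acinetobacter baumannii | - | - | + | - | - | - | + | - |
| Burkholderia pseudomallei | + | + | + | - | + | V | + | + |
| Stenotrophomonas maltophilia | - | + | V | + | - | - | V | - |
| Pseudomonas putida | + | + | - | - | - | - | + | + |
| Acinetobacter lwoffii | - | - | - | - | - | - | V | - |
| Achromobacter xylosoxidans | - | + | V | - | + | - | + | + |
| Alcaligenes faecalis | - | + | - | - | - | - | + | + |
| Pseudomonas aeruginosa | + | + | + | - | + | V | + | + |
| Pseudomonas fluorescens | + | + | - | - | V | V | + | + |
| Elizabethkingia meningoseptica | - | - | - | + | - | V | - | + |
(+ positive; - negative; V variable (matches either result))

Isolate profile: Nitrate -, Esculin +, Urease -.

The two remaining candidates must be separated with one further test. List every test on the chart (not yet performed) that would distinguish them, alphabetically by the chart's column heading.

Motility, Oxidase

Nitrate -: excludes Burkholderia pseudomallei, Achromobacter xylosoxidans, Pseudomonas aeruginosa — 7 left.
Urease -: all 7 remaining candidates are consistent.
Esculin +: excludes 5 organisms — 2 left.
Two candidates remain: Elizabethkingia meningoseptica and Stenotrophomonas maltophilia.
  ADH: - vs - — same for both, does not separate.
  Motility: Elizabethkingia meningoseptica -, Stenotrophomonas maltophilia + — discriminates.
  42°C growth: - vs V — variable for at least one, does not separate.
  Citrate: - vs V — variable for at least one, does not separate.
  Oxidase: Elizabethkingia meningoseptica +, Stenotrophomonas maltophilia - — discriminates.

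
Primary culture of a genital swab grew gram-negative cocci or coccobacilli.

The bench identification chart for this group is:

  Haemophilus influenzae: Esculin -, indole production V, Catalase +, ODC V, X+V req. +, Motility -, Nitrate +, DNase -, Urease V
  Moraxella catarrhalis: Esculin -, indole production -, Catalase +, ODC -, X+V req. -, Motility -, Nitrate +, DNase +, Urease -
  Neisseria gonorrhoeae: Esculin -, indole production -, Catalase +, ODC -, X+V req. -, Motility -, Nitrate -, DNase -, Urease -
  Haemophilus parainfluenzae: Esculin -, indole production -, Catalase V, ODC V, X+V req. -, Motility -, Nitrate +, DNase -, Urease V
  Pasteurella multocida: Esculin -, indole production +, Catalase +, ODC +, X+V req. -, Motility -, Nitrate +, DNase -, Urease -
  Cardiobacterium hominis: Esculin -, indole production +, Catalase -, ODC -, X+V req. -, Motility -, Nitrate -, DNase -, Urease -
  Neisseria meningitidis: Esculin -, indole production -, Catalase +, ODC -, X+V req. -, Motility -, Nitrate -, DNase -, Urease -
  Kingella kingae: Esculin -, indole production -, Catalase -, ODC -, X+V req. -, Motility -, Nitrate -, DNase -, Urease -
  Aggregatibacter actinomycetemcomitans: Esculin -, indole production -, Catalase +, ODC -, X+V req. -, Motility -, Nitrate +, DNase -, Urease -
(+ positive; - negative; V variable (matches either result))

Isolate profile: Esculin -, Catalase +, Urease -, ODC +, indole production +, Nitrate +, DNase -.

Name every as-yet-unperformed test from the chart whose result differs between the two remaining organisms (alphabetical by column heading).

X+V req.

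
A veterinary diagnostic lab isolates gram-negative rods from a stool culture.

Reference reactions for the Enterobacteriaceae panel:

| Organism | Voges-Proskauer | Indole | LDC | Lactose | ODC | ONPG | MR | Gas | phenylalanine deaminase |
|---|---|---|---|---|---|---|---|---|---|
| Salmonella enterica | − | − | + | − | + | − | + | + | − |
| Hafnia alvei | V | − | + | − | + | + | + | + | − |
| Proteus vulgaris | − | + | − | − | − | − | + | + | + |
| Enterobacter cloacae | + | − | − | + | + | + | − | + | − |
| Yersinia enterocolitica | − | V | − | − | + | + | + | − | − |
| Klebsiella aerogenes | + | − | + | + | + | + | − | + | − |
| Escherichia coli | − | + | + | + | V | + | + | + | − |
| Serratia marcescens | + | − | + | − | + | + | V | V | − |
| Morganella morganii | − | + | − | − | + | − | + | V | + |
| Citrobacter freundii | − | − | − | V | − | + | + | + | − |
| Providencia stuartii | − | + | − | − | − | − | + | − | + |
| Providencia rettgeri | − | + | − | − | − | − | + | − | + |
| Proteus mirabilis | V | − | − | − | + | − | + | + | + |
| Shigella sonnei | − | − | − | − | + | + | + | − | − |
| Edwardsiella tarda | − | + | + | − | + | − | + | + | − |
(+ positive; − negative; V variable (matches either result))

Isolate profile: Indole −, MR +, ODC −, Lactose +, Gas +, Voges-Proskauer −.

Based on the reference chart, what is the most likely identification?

Indole −: excludes 6 organisms — 9 left.
ODC −: excludes 8 organisms — 1 left.
MR +: the one remaining candidate is consistent.
Lactose +: the one remaining candidate is consistent.
Gas +: the one remaining candidate is consistent.
Voges-Proskauer −: the one remaining candidate is consistent.

Citrobacter freundii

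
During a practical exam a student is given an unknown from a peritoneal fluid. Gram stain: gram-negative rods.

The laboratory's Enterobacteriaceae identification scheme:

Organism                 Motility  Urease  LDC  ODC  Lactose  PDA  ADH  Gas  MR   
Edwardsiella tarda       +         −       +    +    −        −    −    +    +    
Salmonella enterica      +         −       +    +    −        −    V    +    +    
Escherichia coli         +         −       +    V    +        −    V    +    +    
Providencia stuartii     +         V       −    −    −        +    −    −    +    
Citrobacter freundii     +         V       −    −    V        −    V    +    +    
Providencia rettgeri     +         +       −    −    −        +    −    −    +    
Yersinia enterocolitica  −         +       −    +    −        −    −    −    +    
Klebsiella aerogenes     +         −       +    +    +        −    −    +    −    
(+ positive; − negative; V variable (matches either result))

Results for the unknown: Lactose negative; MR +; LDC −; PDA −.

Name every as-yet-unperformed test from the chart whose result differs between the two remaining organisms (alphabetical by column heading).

MR +: excludes Klebsiella aerogenes — 7 left.
Lactose −: excludes Escherichia coli — 6 left.
PDA −: excludes Providencia stuartii, Providencia rettgeri — 4 left.
LDC −: excludes Edwardsiella tarda, Salmonella enterica — 2 left.
Two candidates remain: Citrobacter freundii and Yersinia enterocolitica.
  Motility: Citrobacter freundii +, Yersinia enterocolitica − — discriminates.
  Urease: V vs + — variable for at least one, does not separate.
  ODC: Citrobacter freundii −, Yersinia enterocolitica + — discriminates.
  ADH: V vs − — variable for at least one, does not separate.
  Gas: Citrobacter freundii +, Yersinia enterocolitica − — discriminates.

Gas, Motility, ODC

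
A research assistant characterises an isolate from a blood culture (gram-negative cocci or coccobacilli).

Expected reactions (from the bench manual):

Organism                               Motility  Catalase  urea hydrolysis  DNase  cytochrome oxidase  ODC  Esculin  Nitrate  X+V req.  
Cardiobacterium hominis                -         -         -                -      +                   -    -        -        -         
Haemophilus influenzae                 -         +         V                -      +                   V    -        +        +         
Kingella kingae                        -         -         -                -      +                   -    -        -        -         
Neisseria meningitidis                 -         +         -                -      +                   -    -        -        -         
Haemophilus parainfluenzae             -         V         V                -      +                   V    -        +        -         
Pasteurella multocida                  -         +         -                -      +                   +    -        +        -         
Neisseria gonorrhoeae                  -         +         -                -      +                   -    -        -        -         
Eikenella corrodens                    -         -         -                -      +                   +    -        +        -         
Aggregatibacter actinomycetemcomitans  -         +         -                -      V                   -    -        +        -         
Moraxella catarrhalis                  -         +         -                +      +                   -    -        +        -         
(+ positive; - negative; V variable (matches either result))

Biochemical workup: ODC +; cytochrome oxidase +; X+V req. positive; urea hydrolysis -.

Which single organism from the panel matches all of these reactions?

Haemophilus influenzae

urea hydrolysis -: all 10 remaining candidates are consistent.
cytochrome oxidase +: all 10 remaining candidates are consistent.
ODC +: excludes 6 organisms — 4 left.
X+V req. +: excludes Haemophilus parainfluenzae, Pasteurella multocida, Eikenella corrodens — 1 left.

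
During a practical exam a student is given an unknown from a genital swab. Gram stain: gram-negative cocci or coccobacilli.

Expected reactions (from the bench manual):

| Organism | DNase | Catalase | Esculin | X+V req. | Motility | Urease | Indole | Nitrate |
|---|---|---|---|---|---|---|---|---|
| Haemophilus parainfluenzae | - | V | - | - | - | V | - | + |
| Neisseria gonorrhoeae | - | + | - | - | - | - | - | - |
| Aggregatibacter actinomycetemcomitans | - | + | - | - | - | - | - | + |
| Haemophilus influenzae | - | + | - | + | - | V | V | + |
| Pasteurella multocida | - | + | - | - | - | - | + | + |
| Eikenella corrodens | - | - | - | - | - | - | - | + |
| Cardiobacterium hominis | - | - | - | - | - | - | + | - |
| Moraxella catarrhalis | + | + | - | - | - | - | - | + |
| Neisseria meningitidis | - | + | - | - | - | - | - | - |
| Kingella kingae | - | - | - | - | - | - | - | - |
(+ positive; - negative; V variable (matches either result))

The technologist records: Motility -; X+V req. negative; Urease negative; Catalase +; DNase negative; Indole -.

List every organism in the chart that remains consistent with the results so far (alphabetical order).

Indole -: excludes Pasteurella multocida, Cardiobacterium hominis — 8 left.
Catalase +: excludes Eikenella corrodens, Kingella kingae — 6 left.
X+V req. -: excludes Haemophilus influenzae — 5 left.
Urease -: all 5 remaining candidates are consistent.
Motility -: all 5 remaining candidates are consistent.
DNase -: excludes Moraxella catarrhalis — 4 left.

Aggregatibacter actinomycetemcomitans, Haemophilus parainfluenzae, Neisseria gonorrhoeae, Neisseria meningitidis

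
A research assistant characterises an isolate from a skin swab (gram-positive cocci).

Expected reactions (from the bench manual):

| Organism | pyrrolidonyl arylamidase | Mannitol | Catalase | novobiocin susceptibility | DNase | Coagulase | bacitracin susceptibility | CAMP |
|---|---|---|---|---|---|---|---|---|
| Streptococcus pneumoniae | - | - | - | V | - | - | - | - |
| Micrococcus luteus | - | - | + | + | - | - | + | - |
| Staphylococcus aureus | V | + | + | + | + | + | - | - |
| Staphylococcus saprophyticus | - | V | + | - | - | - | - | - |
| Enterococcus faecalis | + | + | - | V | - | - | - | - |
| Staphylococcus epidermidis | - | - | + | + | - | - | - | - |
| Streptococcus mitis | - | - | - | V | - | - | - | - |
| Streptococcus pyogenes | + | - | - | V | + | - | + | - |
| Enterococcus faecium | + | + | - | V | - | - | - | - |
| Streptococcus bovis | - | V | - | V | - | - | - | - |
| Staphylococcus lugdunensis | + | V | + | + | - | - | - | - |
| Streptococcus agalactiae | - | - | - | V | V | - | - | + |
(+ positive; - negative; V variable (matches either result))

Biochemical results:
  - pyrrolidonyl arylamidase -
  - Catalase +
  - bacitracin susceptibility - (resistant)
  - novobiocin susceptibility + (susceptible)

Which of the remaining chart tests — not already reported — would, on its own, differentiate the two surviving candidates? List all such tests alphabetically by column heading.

Catalase +: excludes 7 organisms — 5 left.
bacitracin susceptibility -: excludes Micrococcus luteus — 4 left.
novobiocin susceptibility +: excludes Staphylococcus saprophyticus — 3 left.
pyrrolidonyl arylamidase -: excludes Staphylococcus lugdunensis — 2 left.
Two candidates remain: Staphylococcus aureus and Staphylococcus epidermidis.
  Mannitol: Staphylococcus aureus +, Staphylococcus epidermidis - — discriminates.
  DNase: Staphylococcus aureus +, Staphylococcus epidermidis - — discriminates.
  Coagulase: Staphylococcus aureus +, Staphylococcus epidermidis - — discriminates.
  CAMP: - vs - — same for both, does not separate.

Coagulase, DNase, Mannitol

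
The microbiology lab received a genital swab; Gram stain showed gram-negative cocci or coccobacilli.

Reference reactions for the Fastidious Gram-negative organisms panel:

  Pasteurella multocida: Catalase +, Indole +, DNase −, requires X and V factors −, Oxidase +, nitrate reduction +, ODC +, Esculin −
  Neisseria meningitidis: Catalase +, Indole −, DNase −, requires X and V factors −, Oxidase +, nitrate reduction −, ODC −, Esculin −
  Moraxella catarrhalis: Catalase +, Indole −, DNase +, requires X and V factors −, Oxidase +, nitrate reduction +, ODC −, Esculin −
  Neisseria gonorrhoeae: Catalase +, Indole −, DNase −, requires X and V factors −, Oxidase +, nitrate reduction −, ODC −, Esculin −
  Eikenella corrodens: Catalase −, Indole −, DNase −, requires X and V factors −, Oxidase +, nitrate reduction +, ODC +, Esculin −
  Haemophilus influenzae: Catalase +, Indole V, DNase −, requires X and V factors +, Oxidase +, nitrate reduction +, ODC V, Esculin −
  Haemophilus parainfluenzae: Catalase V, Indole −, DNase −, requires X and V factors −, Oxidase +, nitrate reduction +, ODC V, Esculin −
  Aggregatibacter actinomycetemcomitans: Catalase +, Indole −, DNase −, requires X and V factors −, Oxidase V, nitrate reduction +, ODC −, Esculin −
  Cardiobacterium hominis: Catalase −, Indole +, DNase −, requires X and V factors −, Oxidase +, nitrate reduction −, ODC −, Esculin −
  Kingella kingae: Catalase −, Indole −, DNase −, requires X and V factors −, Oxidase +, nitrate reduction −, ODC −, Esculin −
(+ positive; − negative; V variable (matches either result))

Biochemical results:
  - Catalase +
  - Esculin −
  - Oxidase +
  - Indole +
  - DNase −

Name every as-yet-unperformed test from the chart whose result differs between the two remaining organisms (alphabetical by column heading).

DNase −: excludes Moraxella catarrhalis — 9 left.
Esculin −: all 9 remaining candidates are consistent.
Catalase +: excludes Eikenella corrodens, Cardiobacterium hominis, Kingella kingae — 6 left.
Oxidase +: all 6 remaining candidates are consistent.
Indole +: excludes Neisseria meningitidis, Neisseria gonorrhoeae, Haemophilus parainfluenzae, Aggregatibacter actinomycetemcomitans — 2 left.
Two candidates remain: Haemophilus influenzae and Pasteurella multocida.
  requires X and V factors: Haemophilus influenzae +, Pasteurella multocida − — discriminates.
  nitrate reduction: + vs + — same for both, does not separate.
  ODC: V vs + — variable for at least one, does not separate.

requires X and V factors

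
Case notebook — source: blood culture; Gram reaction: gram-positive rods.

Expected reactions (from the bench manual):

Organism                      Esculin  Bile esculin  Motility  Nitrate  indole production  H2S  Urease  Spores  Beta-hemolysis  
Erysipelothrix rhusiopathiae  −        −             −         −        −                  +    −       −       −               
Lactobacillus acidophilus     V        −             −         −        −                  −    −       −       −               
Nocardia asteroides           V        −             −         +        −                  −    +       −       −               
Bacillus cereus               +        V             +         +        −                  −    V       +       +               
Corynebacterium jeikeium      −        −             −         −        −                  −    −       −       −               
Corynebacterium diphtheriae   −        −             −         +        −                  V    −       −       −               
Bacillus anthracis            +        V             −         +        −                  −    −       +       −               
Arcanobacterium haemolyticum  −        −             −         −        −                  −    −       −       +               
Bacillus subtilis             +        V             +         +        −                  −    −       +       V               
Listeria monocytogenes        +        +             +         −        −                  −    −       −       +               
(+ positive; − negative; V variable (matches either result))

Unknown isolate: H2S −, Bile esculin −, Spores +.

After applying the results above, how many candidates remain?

3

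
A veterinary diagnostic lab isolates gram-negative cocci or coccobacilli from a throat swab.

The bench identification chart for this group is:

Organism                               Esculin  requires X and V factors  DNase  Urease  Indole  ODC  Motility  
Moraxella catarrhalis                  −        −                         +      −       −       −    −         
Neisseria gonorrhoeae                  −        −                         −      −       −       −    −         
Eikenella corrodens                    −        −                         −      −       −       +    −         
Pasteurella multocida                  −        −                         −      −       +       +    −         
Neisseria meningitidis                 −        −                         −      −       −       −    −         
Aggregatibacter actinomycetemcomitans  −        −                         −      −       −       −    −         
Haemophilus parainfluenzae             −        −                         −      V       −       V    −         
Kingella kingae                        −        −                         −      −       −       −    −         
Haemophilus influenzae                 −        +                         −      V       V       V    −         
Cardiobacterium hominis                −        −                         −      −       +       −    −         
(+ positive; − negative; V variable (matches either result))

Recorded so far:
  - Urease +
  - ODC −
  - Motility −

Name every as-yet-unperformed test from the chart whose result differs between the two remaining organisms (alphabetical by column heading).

ODC −: excludes Eikenella corrodens, Pasteurella multocida — 8 left.
Urease +: excludes 6 organisms — 2 left.
Motility −: all 2 remaining candidates are consistent.
Two candidates remain: Haemophilus influenzae and Haemophilus parainfluenzae.
  Esculin: − vs − — same for both, does not separate.
  requires X and V factors: Haemophilus influenzae +, Haemophilus parainfluenzae − — discriminates.
  DNase: − vs − — same for both, does not separate.
  Indole: V vs − — variable for at least one, does not separate.

requires X and V factors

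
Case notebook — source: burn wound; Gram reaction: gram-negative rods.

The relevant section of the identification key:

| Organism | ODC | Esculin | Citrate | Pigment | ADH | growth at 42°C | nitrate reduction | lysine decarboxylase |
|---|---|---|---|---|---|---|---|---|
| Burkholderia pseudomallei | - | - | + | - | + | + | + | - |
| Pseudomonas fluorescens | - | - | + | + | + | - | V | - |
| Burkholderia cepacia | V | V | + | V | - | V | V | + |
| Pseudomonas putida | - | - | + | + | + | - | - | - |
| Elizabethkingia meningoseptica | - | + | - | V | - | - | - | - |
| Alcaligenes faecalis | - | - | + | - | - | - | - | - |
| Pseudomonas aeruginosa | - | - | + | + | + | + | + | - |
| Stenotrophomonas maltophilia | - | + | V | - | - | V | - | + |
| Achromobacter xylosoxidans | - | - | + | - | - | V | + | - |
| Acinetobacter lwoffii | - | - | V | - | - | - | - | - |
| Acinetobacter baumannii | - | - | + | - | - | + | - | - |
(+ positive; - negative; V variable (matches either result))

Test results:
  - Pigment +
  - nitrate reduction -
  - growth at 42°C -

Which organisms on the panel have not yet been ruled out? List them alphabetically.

Burkholderia cepacia, Elizabethkingia meningoseptica, Pseudomonas fluorescens, Pseudomonas putida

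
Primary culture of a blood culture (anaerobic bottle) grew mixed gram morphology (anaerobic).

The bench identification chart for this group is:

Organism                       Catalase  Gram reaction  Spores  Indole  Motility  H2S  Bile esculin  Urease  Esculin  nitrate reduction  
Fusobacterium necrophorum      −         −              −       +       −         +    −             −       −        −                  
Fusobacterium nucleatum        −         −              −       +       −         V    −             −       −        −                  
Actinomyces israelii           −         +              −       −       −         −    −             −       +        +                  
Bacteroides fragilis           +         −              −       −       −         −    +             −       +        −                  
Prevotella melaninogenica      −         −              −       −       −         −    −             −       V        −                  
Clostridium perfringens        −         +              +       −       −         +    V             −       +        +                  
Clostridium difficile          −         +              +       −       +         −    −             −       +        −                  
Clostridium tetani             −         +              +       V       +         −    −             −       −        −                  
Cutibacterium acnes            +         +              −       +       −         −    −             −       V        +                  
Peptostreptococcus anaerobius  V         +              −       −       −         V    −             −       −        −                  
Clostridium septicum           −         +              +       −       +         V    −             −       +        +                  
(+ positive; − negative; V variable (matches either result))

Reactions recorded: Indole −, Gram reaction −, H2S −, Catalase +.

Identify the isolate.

Gram reaction −: excludes 7 organisms — 4 left.
H2S −: excludes Fusobacterium necrophorum — 3 left.
Catalase +: excludes Fusobacterium nucleatum, Prevotella melaninogenica — 1 left.
Indole −: the one remaining candidate is consistent.

Bacteroides fragilis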